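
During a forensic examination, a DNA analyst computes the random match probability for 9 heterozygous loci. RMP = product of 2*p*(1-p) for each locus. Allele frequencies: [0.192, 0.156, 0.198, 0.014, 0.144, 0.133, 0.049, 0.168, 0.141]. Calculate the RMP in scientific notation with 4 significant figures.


Computing RMP for 9 loci:
Locus 1: 2 * 0.192 * 0.808 = 0.310272
Locus 2: 2 * 0.156 * 0.844 = 0.263328
Locus 3: 2 * 0.198 * 0.802 = 0.317592
Locus 4: 2 * 0.014 * 0.986 = 0.027608
Locus 5: 2 * 0.144 * 0.856 = 0.246528
Locus 6: 2 * 0.133 * 0.867 = 0.230622
Locus 7: 2 * 0.049 * 0.951 = 0.093198
Locus 8: 2 * 0.168 * 0.832 = 0.279552
Locus 9: 2 * 0.141 * 0.859 = 0.242238
RMP = 2.571e-07

2.571e-07


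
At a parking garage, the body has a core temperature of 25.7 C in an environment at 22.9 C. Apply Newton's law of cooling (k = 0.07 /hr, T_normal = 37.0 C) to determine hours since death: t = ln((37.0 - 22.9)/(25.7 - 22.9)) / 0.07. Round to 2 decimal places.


Using Newton's law of cooling:
t = ln((T_normal - T_ambient) / (T_body - T_ambient)) / k
T_normal - T_ambient = 14.1
T_body - T_ambient = 2.8
Ratio = 5.035714
ln(ratio) = 1.616555
t = 1.616555 / 0.07 = 23.09 hours

23.09


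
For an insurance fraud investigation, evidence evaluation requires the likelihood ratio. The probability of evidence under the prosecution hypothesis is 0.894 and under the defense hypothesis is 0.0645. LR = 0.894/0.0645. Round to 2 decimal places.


Likelihood ratio calculation:
LR = P(E|Hp) / P(E|Hd)
LR = 0.894 / 0.0645
LR = 13.86

13.86


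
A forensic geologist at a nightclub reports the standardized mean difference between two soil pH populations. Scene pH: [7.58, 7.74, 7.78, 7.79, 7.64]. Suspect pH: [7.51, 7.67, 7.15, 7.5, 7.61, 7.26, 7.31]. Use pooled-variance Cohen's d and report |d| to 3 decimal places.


Pooled-variance Cohen's d for soil pH comparison:
Scene mean = 38.53 / 5 = 7.706
Suspect mean = 52.01 / 7 = 7.43
Scene sample variance s_s^2 = 0.00848
Suspect sample variance s_c^2 = 0.037167
Pooled variance = ((n_s-1)*s_s^2 + (n_c-1)*s_c^2) / (n_s + n_c - 2) = 0.025692
Pooled SD = sqrt(0.025692) = 0.160287
Mean difference = 0.276
|d| = |0.276| / 0.160287 = 1.722

1.722


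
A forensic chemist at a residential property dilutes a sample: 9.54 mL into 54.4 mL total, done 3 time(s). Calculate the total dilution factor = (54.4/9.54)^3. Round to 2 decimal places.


Dilution factor calculation:
Single dilution = V_total / V_sample = 54.4 / 9.54 ≈ 5.702306
Number of dilutions = 3
Total DF = (54.4 / 9.54)^3 (full precision, rounded at the end) = 185.42

185.42


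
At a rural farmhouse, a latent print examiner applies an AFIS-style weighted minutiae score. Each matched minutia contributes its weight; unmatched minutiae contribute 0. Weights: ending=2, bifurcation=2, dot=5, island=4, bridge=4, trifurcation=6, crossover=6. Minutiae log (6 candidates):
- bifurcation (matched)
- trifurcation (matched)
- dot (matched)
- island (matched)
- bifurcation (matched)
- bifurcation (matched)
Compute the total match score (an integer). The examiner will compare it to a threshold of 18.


Weighted minutiae match score:
  bifurcation: matched, +2 (running total 2)
  trifurcation: matched, +6 (running total 8)
  dot: matched, +5 (running total 13)
  island: matched, +4 (running total 17)
  bifurcation: matched, +2 (running total 19)
  bifurcation: matched, +2 (running total 21)
Total score = 21
Threshold = 18; verdict = identification

21


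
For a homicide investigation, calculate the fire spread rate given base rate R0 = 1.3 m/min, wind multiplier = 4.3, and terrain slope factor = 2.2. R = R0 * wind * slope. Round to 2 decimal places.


Fire spread rate calculation:
R = R0 * wind_factor * slope_factor
= 1.3 * 4.3 * 2.2
= 5.59 * 2.2
= 12.30 m/min

12.30


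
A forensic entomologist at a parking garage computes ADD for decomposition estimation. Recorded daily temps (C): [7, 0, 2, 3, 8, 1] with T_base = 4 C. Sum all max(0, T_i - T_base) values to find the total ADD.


Computing ADD day by day:
Day 1: max(0, 7 - 4) = 3
Day 2: max(0, 0 - 4) = 0
Day 3: max(0, 2 - 4) = 0
Day 4: max(0, 3 - 4) = 0
Day 5: max(0, 8 - 4) = 4
Day 6: max(0, 1 - 4) = 0
Total ADD = 7

7


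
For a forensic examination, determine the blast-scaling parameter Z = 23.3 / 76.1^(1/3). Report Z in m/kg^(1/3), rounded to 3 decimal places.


Scaled distance calculation:
W^(1/3) = 76.1^(1/3) = 4.237681
Z = R / W^(1/3) = 23.3 / 4.237681
Z = 5.498 m/kg^(1/3)

5.498


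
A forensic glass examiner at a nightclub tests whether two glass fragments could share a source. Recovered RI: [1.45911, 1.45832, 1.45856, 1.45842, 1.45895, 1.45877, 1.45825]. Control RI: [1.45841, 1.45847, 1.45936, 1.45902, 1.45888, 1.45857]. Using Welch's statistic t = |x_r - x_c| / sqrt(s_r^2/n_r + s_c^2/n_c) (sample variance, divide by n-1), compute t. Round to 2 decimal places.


Welch's t-criterion for glass RI comparison:
Recovered mean = sum / n_r = 10.21038 / 7 = 1.4586257
Control mean = sum / n_c = 8.75271 / 6 = 1.458785
Recovered sample variance s_r^2 = 1.06962e-07
Control sample variance s_c^2 = 1.3619e-07
Welch SE (unpooled) = sqrt(s_r^2/n_r + s_c^2/n_c) = sqrt(1.52803e-08 + 2.26983e-08) = sqrt(3.79786e-08) = 0.000194881
|mean_r - mean_c| = 0.000159286
t = 0.000159286 / 0.000194881 = 0.82

0.82


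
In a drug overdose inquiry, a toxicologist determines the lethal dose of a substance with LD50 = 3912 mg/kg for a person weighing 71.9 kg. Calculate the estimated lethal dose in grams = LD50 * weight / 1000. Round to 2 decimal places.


Lethal dose calculation:
Lethal dose = LD50 * body_weight / 1000
= 3912 * 71.9 / 1000
= 281272.8 / 1000
= 281.27 g

281.27


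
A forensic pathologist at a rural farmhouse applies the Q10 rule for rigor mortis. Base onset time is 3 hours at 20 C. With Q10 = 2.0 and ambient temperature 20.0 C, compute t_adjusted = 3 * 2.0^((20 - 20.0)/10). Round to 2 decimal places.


Rigor mortis time adjustment:
Exponent = (T_ref - T_actual) / 10 = (20 - 20.0) / 10 = 0
Q10 factor = 2.0^0 = 1
t_adjusted = 3 * 1 = 3.00 hours

3.00


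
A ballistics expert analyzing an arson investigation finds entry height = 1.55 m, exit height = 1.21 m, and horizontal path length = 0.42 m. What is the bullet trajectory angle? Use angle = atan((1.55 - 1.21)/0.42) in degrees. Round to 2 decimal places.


Bullet trajectory angle:
Height difference = 1.55 - 1.21 = 0.34 m
angle = atan(0.34 / 0.42)
angle = atan(0.809524)
angle = 38.99 degrees

38.99


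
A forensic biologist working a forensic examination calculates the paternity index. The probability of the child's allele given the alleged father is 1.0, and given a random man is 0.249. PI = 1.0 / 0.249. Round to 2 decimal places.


Paternity Index calculation:
PI = P(allele|father) / P(allele|random)
PI = 1.0 / 0.249
PI = 4.02

4.02


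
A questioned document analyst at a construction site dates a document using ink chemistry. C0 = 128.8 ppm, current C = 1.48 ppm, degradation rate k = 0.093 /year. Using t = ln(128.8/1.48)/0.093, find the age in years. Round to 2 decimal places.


Document age estimation:
C0/C = 128.8 / 1.48 = 87.027027
ln(C0/C) = 4.466219
t = 4.466219 / 0.093 = 48.02 years

48.02


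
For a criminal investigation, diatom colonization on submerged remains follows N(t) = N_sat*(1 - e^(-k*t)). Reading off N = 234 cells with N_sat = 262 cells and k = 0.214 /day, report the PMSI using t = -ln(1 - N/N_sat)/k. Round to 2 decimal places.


PMSI from diatom colonization curve:
N / N_sat = 234 / 262 = 0.89313
1 - N/N_sat = 0.10687
ln(1 - N/N_sat) = -2.236142
t = -ln(1 - N/N_sat) / k = -(-2.236142) / 0.214 = 10.45 days

10.45


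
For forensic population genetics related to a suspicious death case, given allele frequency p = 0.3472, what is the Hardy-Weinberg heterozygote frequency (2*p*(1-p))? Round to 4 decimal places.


Hardy-Weinberg heterozygote frequency:
q = 1 - p = 1 - 0.3472 = 0.6528
2pq = 2 * 0.3472 * 0.6528 = 0.4533

0.4533


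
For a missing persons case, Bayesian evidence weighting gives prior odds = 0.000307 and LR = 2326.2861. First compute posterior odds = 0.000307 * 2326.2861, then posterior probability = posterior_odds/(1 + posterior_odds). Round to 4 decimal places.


Bayesian evidence evaluation:
Posterior odds = prior_odds * LR = 0.000307 * 2326.2861 = 0.7141698
Posterior probability = posterior_odds / (1 + posterior_odds)
= 0.7141698 / (1 + 0.7141698)
= 0.7141698 / 1.7141698
= 0.4166

0.4166


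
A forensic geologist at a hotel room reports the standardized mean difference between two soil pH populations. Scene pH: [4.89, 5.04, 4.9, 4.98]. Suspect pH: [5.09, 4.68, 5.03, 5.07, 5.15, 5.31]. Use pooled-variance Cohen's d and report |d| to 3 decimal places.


Pooled-variance Cohen's d for soil pH comparison:
Scene mean = 19.81 / 4 = 4.9525
Suspect mean = 30.33 / 6 = 5.055
Scene sample variance s_s^2 = 0.005025
Suspect sample variance s_c^2 = 0.04335
Pooled variance = ((n_s-1)*s_s^2 + (n_c-1)*s_c^2) / (n_s + n_c - 2) = 0.028978
Pooled SD = sqrt(0.028978) = 0.170229
Mean difference = -0.1025
|d| = |-0.1025| / 0.170229 = 0.602

0.602


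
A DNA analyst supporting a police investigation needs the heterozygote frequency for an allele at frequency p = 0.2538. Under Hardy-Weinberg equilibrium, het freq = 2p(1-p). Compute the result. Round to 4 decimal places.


Hardy-Weinberg heterozygote frequency:
q = 1 - p = 1 - 0.2538 = 0.7462
2pq = 2 * 0.2538 * 0.7462 = 0.3788

0.3788


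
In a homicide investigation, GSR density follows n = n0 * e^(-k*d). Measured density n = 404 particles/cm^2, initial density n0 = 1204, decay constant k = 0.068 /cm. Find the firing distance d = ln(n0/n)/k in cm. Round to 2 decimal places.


GSR distance calculation:
n0/n = 1204 / 404 = 2.980198
ln(n0/n) = 1.09199
d = 1.09199 / 0.068 = 16.06 cm

16.06


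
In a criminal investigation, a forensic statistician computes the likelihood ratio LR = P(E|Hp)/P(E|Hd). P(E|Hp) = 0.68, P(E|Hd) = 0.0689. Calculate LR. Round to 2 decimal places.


Likelihood ratio calculation:
LR = P(E|Hp) / P(E|Hd)
LR = 0.68 / 0.0689
LR = 9.87

9.87


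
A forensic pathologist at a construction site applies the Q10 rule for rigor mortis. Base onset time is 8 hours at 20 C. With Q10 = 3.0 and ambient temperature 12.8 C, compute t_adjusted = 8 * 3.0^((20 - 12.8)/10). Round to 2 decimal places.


Rigor mortis time adjustment:
Exponent = (T_ref - T_actual) / 10 = (20 - 12.8) / 10 = 0.72
Q10 factor = 3.0^0.72 = 2.2056
t_adjusted = 8 * 2.2056 = 17.64 hours

17.64


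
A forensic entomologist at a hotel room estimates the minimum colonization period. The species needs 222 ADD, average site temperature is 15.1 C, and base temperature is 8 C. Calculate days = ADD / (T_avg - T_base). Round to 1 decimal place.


Insect development time:
Effective temperature = avg_temp - T_base = 15.1 - 8 = 7.1 C
Days = ADD / effective_temp = 222 / 7.1 = 31.3 days

31.3


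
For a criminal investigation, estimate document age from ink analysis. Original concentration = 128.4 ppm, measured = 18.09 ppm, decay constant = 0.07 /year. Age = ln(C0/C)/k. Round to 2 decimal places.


Document age estimation:
C0/C = 128.4 / 18.09 = 7.097844
ln(C0/C) = 1.959791
t = 1.959791 / 0.07 = 28.00 years

28.00


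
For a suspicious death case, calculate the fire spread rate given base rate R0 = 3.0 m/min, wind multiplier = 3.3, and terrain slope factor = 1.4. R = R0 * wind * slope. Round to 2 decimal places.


Fire spread rate calculation:
R = R0 * wind_factor * slope_factor
= 3.0 * 3.3 * 1.4
= 9.9 * 1.4
= 13.86 m/min

13.86


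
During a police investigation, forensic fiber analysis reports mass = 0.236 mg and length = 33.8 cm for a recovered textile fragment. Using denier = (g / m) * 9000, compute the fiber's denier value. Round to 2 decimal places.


Denier calculation:
Mass in grams = 0.236 mg / 1000 = 0.000236 g
Length in meters = 33.8 cm / 100 = 0.338 m
Linear density = mass / length = 0.000236 / 0.338 = 0.00069822 g/m
Denier = (g/m) * 9000 = 0.00069822 * 9000 = 6.28

6.28


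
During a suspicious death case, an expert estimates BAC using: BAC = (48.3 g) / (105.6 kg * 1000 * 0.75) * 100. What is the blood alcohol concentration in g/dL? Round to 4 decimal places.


Applying the Widmark formula:
BAC = (dose_g / (body_wt * 1000 * r)) * 100
Denominator = 105.6 * 1000 * 0.75 = 79200
BAC = (48.3 / 79200) * 100
BAC = 0.0610 g/dL

0.0610


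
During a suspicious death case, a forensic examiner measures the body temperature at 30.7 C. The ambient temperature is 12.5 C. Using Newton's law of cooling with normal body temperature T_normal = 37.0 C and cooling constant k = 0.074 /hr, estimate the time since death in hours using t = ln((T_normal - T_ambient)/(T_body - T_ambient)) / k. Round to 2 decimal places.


Using Newton's law of cooling:
t = ln((T_normal - T_ambient) / (T_body - T_ambient)) / k
T_normal - T_ambient = 24.5
T_body - T_ambient = 18.2
Ratio = 1.346154
ln(ratio) = 0.297252
t = 0.297252 / 0.074 = 4.02 hours

4.02


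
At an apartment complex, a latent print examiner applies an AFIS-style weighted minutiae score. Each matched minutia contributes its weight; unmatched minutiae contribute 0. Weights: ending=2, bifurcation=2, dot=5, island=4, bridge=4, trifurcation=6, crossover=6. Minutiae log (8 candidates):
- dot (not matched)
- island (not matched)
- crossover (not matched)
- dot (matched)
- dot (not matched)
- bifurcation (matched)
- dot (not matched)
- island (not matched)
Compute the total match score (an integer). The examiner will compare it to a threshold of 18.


Weighted minutiae match score:
  dot: not matched, +0
  island: not matched, +0
  crossover: not matched, +0
  dot: matched, +5 (running total 5)
  dot: not matched, +0
  bifurcation: matched, +2 (running total 7)
  dot: not matched, +0
  island: not matched, +0
Total score = 7
Threshold = 18; verdict = inconclusive

7


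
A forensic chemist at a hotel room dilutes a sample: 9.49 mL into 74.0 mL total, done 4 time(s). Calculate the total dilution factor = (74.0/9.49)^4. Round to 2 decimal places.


Dilution factor calculation:
Single dilution = V_total / V_sample = 74.0 / 9.49 ≈ 7.797682
Number of dilutions = 4
Total DF = (74.0 / 9.49)^4 (full precision, rounded at the end) = 3697.11

3697.11


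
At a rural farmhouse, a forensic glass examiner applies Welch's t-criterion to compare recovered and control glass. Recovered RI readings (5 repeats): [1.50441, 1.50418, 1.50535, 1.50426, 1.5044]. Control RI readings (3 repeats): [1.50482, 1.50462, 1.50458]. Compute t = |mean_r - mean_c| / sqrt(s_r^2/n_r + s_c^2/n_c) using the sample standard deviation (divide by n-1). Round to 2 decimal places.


Welch's t-criterion for glass RI comparison:
Recovered mean = sum / n_r = 7.5226 / 5 = 1.50452
Control mean = sum / n_c = 4.51402 / 3 = 1.5046733
Recovered sample variance s_r^2 = 2.2465e-07
Control sample variance s_c^2 = 1.65333e-08
Welch SE (unpooled) = sqrt(s_r^2/n_r + s_c^2/n_c) = sqrt(4.493e-08 + 5.51111e-09) = sqrt(5.04411e-08) = 0.000224591
|mean_r - mean_c| = 0.000153333
t = 0.000153333 / 0.000224591 = 0.68

0.68


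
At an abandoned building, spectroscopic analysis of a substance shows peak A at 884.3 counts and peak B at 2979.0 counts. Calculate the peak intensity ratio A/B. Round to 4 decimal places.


Spectral peak ratio:
Peak A = 884.3 counts
Peak B = 2979.0 counts
Ratio = 884.3 / 2979.0 = 0.2968

0.2968


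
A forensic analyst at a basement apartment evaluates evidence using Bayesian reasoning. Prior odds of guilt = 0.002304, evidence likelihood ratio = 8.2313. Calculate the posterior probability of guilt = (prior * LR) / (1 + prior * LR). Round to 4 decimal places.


Bayesian evidence evaluation:
Posterior odds = prior_odds * LR = 0.002304 * 8.2313 = 0.01896492
Posterior probability = posterior_odds / (1 + posterior_odds)
= 0.01896492 / (1 + 0.01896492)
= 0.01896492 / 1.01896492
= 0.0186

0.0186


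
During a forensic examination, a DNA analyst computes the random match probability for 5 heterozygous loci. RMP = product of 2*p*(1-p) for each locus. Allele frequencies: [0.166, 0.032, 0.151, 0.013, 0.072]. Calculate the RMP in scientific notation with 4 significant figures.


Computing RMP for 5 loci:
Locus 1: 2 * 0.166 * 0.834 = 0.276888
Locus 2: 2 * 0.032 * 0.968 = 0.061952
Locus 3: 2 * 0.151 * 0.849 = 0.256398
Locus 4: 2 * 0.013 * 0.987 = 0.025662
Locus 5: 2 * 0.072 * 0.928 = 0.133632
RMP = 1.508e-05

1.508e-05


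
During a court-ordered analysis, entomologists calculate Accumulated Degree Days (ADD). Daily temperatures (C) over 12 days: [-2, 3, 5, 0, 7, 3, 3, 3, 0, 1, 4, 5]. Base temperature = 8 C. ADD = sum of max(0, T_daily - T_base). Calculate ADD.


Computing ADD day by day:
Day 1: max(0, -2 - 8) = 0
Day 2: max(0, 3 - 8) = 0
Day 3: max(0, 5 - 8) = 0
Day 4: max(0, 0 - 8) = 0
Day 5: max(0, 7 - 8) = 0
Day 6: max(0, 3 - 8) = 0
Day 7: max(0, 3 - 8) = 0
Day 8: max(0, 3 - 8) = 0
Day 9: max(0, 0 - 8) = 0
Day 10: max(0, 1 - 8) = 0
Day 11: max(0, 4 - 8) = 0
Day 12: max(0, 5 - 8) = 0
Total ADD = 0

0


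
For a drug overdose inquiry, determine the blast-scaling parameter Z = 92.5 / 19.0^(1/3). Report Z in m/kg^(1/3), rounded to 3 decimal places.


Scaled distance calculation:
W^(1/3) = 19.0^(1/3) = 2.668402
Z = R / W^(1/3) = 92.5 / 2.668402
Z = 34.665 m/kg^(1/3)

34.665


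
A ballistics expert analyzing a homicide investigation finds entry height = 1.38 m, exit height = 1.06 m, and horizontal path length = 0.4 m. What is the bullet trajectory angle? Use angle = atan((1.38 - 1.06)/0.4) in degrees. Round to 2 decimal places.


Bullet trajectory angle:
Height difference = 1.38 - 1.06 = 0.32 m
angle = atan(0.32 / 0.4)
angle = atan(0.8)
angle = 38.66 degrees

38.66


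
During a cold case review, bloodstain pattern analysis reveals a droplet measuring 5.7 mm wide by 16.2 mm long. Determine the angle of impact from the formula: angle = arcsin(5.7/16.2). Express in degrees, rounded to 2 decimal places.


Blood spatter impact angle calculation:
width / length = 5.7 / 16.2 = 0.351852
angle = arcsin(0.351852)
angle = 20.60 degrees

20.60


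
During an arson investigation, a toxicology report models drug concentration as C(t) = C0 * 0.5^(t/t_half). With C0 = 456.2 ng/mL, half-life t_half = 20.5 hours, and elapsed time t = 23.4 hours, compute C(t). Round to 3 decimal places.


Drug concentration decay:
Number of half-lives = t / t_half = 23.4 / 20.5 = 1.141463
Decay factor = 0.5^1.141463 = 0.45329966
C(t) = 456.2 * 0.45329966 = 206.795 ng/mL

206.795


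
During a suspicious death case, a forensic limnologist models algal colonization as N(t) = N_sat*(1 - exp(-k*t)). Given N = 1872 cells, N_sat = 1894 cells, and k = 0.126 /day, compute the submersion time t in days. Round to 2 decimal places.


PMSI from diatom colonization curve:
N / N_sat = 1872 / 1894 = 0.988384
1 - N/N_sat = 0.011616
ln(1 - N/N_sat) = -4.455372
t = -ln(1 - N/N_sat) / k = -(-4.455372) / 0.126 = 35.36 days

35.36


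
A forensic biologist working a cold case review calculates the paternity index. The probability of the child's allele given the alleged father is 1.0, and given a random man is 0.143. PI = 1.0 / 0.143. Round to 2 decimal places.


Paternity Index calculation:
PI = P(allele|father) / P(allele|random)
PI = 1.0 / 0.143
PI = 6.99

6.99


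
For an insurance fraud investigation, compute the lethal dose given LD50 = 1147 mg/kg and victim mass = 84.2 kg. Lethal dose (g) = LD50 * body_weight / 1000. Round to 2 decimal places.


Lethal dose calculation:
Lethal dose = LD50 * body_weight / 1000
= 1147 * 84.2 / 1000
= 96577.4 / 1000
= 96.58 g

96.58


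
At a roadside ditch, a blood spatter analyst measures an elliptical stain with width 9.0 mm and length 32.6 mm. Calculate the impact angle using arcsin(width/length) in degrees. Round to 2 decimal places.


Blood spatter impact angle calculation:
width / length = 9.0 / 32.6 = 0.276074
angle = arcsin(0.276074)
angle = 16.03 degrees

16.03


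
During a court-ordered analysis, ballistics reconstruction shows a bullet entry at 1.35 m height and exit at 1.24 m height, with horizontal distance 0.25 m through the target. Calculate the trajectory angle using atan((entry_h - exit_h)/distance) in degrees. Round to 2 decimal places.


Bullet trajectory angle:
Height difference = 1.35 - 1.24 = 0.11 m
angle = atan(0.11 / 0.25)
angle = atan(0.44)
angle = 23.75 degrees

23.75


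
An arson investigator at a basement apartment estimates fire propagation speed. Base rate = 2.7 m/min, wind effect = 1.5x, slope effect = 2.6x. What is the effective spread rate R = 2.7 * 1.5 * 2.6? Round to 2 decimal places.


Fire spread rate calculation:
R = R0 * wind_factor * slope_factor
= 2.7 * 1.5 * 2.6
= 4.05 * 2.6
= 10.53 m/min

10.53


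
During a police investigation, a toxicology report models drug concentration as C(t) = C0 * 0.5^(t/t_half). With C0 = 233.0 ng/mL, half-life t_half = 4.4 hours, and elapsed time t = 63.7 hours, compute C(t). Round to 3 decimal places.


Drug concentration decay:
Number of half-lives = t / t_half = 63.7 / 4.4 = 14.477273
Decay factor = 0.5^14.477273 = 0.00004384
C(t) = 233.0 * 0.00004384 = 0.010 ng/mL

0.010


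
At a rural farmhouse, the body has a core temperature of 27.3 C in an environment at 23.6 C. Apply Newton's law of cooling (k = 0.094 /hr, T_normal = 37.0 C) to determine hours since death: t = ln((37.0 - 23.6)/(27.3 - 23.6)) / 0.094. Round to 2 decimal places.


Using Newton's law of cooling:
t = ln((T_normal - T_ambient) / (T_body - T_ambient)) / k
T_normal - T_ambient = 13.4
T_body - T_ambient = 3.7
Ratio = 3.621622
ln(ratio) = 1.286922
t = 1.286922 / 0.094 = 13.69 hours

13.69


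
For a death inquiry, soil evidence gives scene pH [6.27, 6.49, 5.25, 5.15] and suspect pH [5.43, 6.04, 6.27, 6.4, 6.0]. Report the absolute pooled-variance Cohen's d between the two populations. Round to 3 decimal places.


Pooled-variance Cohen's d for soil pH comparison:
Scene mean = 23.16 / 4 = 5.79
Suspect mean = 30.14 / 5 = 6.028
Scene sample variance s_s^2 = 0.473867
Suspect sample variance s_c^2 = 0.13887
Pooled variance = ((n_s-1)*s_s^2 + (n_c-1)*s_c^2) / (n_s + n_c - 2) = 0.28244
Pooled SD = sqrt(0.28244) = 0.531451
Mean difference = -0.238
|d| = |-0.238| / 0.531451 = 0.448

0.448


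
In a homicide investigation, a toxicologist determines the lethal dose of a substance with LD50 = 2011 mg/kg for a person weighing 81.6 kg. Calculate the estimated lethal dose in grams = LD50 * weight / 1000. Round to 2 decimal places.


Lethal dose calculation:
Lethal dose = LD50 * body_weight / 1000
= 2011 * 81.6 / 1000
= 164097.6 / 1000
= 164.10 g

164.10


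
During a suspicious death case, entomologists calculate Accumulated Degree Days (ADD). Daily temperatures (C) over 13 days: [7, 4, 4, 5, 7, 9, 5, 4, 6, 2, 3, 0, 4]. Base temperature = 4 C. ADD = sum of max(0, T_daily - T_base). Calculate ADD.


Computing ADD day by day:
Day 1: max(0, 7 - 4) = 3
Day 2: max(0, 4 - 4) = 0
Day 3: max(0, 4 - 4) = 0
Day 4: max(0, 5 - 4) = 1
Day 5: max(0, 7 - 4) = 3
Day 6: max(0, 9 - 4) = 5
Day 7: max(0, 5 - 4) = 1
Day 8: max(0, 4 - 4) = 0
Day 9: max(0, 6 - 4) = 2
Day 10: max(0, 2 - 4) = 0
Day 11: max(0, 3 - 4) = 0
Day 12: max(0, 0 - 4) = 0
Day 13: max(0, 4 - 4) = 0
Total ADD = 15

15


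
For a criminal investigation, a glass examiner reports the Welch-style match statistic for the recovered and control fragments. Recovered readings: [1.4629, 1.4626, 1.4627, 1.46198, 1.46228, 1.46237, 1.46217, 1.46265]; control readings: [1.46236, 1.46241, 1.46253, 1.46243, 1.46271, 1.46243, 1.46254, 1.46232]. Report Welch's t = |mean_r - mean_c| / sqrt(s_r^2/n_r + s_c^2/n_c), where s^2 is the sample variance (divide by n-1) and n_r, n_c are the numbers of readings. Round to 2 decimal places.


Welch's t-criterion for glass RI comparison:
Recovered mean = sum / n_r = 11.69965 / 8 = 1.4624563
Control mean = sum / n_c = 11.69973 / 8 = 1.4624663
Recovered sample variance s_r^2 = 9.45411e-08
Control sample variance s_c^2 = 1.53411e-08
Welch SE (unpooled) = sqrt(s_r^2/n_r + s_c^2/n_c) = sqrt(1.18176e-08 + 1.91763e-09) = sqrt(1.37352e-08) = 0.000117197
|mean_r - mean_c| = 1e-05
t = 1e-05 / 0.000117197 = 0.09

0.09


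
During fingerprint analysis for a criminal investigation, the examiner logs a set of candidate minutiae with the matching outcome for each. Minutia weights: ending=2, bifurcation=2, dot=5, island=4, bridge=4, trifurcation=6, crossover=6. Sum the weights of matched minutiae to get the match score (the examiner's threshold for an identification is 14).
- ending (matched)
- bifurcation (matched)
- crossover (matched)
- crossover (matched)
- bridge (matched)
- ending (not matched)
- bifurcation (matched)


Weighted minutiae match score:
  ending: matched, +2 (running total 2)
  bifurcation: matched, +2 (running total 4)
  crossover: matched, +6 (running total 10)
  crossover: matched, +6 (running total 16)
  bridge: matched, +4 (running total 20)
  ending: not matched, +0
  bifurcation: matched, +2 (running total 22)
Total score = 22
Threshold = 14; verdict = identification

22


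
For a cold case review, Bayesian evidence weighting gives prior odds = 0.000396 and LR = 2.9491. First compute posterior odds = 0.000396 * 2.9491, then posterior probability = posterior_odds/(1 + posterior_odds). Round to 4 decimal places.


Bayesian evidence evaluation:
Posterior odds = prior_odds * LR = 0.000396 * 2.9491 = 0.001167844
Posterior probability = posterior_odds / (1 + posterior_odds)
= 0.001167844 / (1 + 0.001167844)
= 0.001167844 / 1.001167844
= 0.0012

0.0012


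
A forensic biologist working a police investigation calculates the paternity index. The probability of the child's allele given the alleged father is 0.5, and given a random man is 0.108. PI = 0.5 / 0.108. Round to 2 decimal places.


Paternity Index calculation:
PI = P(allele|father) / P(allele|random)
PI = 0.5 / 0.108
PI = 4.63

4.63


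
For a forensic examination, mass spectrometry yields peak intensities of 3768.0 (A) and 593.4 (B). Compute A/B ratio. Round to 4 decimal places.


Spectral peak ratio:
Peak A = 3768.0 counts
Peak B = 593.4 counts
Ratio = 3768.0 / 593.4 = 6.3498

6.3498


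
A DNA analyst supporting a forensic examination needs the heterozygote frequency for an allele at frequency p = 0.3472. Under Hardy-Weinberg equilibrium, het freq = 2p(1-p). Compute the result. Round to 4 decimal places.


Hardy-Weinberg heterozygote frequency:
q = 1 - p = 1 - 0.3472 = 0.6528
2pq = 2 * 0.3472 * 0.6528 = 0.4533

0.4533


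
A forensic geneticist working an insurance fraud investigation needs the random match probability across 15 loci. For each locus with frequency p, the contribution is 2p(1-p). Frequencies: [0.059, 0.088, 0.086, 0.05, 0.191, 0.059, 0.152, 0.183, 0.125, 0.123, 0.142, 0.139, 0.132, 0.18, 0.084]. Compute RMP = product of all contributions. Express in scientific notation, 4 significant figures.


Computing RMP for 15 loci:
Locus 1: 2 * 0.059 * 0.941 = 0.111038
Locus 2: 2 * 0.088 * 0.912 = 0.160512
Locus 3: 2 * 0.086 * 0.914 = 0.157208
Locus 4: 2 * 0.05 * 0.95 = 0.095
Locus 5: 2 * 0.191 * 0.809 = 0.309038
Locus 6: 2 * 0.059 * 0.941 = 0.111038
Locus 7: 2 * 0.152 * 0.848 = 0.257792
Locus 8: 2 * 0.183 * 0.817 = 0.299022
Locus 9: 2 * 0.125 * 0.875 = 0.21875
Locus 10: 2 * 0.123 * 0.877 = 0.215742
Locus 11: 2 * 0.142 * 0.858 = 0.243672
Locus 12: 2 * 0.139 * 0.861 = 0.239358
Locus 13: 2 * 0.132 * 0.868 = 0.229152
Locus 14: 2 * 0.18 * 0.82 = 0.2952
Locus 15: 2 * 0.084 * 0.916 = 0.153888
RMP = 2.018e-11

2.018e-11


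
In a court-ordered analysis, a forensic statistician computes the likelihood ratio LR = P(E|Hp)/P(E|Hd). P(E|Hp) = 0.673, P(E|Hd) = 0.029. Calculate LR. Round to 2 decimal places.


Likelihood ratio calculation:
LR = P(E|Hp) / P(E|Hd)
LR = 0.673 / 0.029
LR = 23.21

23.21


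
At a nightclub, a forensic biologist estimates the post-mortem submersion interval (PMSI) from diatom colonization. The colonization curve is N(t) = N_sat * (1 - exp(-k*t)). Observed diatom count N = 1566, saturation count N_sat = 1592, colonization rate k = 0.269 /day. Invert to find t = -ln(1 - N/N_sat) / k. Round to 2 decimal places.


PMSI from diatom colonization curve:
N / N_sat = 1566 / 1592 = 0.983668
1 - N/N_sat = 0.016332
ln(1 - N/N_sat) = -4.114629
t = -ln(1 - N/N_sat) / k = -(-4.114629) / 0.269 = 15.30 days

15.30


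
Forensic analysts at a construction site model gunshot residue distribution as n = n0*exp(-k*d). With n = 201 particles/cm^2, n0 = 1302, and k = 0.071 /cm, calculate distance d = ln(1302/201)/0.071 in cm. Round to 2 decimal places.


GSR distance calculation:
n0/n = 1302 / 201 = 6.477612
ln(n0/n) = 1.868352
d = 1.868352 / 0.071 = 26.31 cm

26.31


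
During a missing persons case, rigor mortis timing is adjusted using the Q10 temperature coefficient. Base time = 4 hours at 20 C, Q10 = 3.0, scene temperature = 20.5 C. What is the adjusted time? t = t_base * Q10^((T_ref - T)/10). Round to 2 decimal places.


Rigor mortis time adjustment:
Exponent = (T_ref - T_actual) / 10 = (20 - 20.5) / 10 = -0.05
Q10 factor = 3.0^-0.05 = 0.94655
t_adjusted = 4 * 0.94655 = 3.79 hours

3.79


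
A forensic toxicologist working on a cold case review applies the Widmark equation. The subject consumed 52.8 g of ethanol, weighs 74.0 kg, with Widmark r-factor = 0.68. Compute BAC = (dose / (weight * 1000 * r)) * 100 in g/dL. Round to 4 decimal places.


Applying the Widmark formula:
BAC = (dose_g / (body_wt * 1000 * r)) * 100
Denominator = 74.0 * 1000 * 0.68 = 50320
BAC = (52.8 / 50320) * 100
BAC = 0.1049 g/dL

0.1049


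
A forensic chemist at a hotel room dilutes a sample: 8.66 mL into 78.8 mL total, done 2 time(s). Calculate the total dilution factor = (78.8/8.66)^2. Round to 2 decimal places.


Dilution factor calculation:
Single dilution = V_total / V_sample = 78.8 / 8.66 ≈ 9.099307
Number of dilutions = 2
Total DF = (78.8 / 8.66)^2 (full precision, rounded at the end) = 82.80

82.80


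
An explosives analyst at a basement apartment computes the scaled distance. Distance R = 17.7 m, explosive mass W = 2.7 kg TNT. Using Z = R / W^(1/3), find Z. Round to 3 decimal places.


Scaled distance calculation:
W^(1/3) = 2.7^(1/3) = 1.392477
Z = R / W^(1/3) = 17.7 / 1.392477
Z = 12.711 m/kg^(1/3)

12.711


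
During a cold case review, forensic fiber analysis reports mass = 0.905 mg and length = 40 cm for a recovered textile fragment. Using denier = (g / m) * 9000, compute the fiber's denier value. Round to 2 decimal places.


Denier calculation:
Mass in grams = 0.905 mg / 1000 = 0.000905 g
Length in meters = 40 cm / 100 = 0.4 m
Linear density = mass / length = 0.000905 / 0.4 = 0.0022625 g/m
Denier = (g/m) * 9000 = 0.0022625 * 9000 = 20.36

20.36


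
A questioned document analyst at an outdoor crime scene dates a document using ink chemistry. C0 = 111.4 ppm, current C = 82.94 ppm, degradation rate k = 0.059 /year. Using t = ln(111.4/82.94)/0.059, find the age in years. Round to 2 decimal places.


Document age estimation:
C0/C = 111.4 / 82.94 = 1.34314
ln(C0/C) = 0.29501
t = 0.29501 / 0.059 = 5.00 years

5.00


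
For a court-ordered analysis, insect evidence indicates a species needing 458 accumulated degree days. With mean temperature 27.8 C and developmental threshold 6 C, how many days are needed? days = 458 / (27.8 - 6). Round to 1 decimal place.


Insect development time:
Effective temperature = avg_temp - T_base = 27.8 - 6 = 21.8 C
Days = ADD / effective_temp = 458 / 21.8 = 21.0 days

21.0


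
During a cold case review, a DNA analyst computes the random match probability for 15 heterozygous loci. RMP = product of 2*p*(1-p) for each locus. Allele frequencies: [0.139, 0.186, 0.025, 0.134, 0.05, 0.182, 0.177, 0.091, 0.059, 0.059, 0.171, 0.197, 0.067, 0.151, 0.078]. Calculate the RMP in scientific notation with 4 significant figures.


Computing RMP for 15 loci:
Locus 1: 2 * 0.139 * 0.861 = 0.239358
Locus 2: 2 * 0.186 * 0.814 = 0.302808
Locus 3: 2 * 0.025 * 0.975 = 0.04875
Locus 4: 2 * 0.134 * 0.866 = 0.232088
Locus 5: 2 * 0.05 * 0.95 = 0.095
Locus 6: 2 * 0.182 * 0.818 = 0.297752
Locus 7: 2 * 0.177 * 0.823 = 0.291342
Locus 8: 2 * 0.091 * 0.909 = 0.165438
Locus 9: 2 * 0.059 * 0.941 = 0.111038
Locus 10: 2 * 0.059 * 0.941 = 0.111038
Locus 11: 2 * 0.171 * 0.829 = 0.283518
Locus 12: 2 * 0.197 * 0.803 = 0.316382
Locus 13: 2 * 0.067 * 0.933 = 0.125022
Locus 14: 2 * 0.151 * 0.849 = 0.256398
Locus 15: 2 * 0.078 * 0.922 = 0.143832
RMP = 5.701e-12

5.701e-12


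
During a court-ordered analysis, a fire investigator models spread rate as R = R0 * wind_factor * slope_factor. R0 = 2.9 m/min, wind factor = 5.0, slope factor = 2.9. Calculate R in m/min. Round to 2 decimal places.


Fire spread rate calculation:
R = R0 * wind_factor * slope_factor
= 2.9 * 5.0 * 2.9
= 14.5 * 2.9
= 42.05 m/min

42.05


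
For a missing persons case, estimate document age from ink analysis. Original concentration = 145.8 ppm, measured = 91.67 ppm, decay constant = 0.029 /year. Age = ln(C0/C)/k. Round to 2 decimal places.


Document age estimation:
C0/C = 145.8 / 91.67 = 1.590488
ln(C0/C) = 0.464041
t = 0.464041 / 0.029 = 16.00 years

16.00


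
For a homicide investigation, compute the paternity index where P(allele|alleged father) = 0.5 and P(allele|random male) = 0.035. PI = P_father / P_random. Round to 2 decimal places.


Paternity Index calculation:
PI = P(allele|father) / P(allele|random)
PI = 0.5 / 0.035
PI = 14.29

14.29


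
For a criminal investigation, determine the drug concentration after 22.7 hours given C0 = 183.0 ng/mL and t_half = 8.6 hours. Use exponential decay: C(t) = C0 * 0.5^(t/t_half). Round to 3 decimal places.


Drug concentration decay:
Number of half-lives = t / t_half = 22.7 / 8.6 = 2.639535
Decay factor = 0.5^2.639535 = 0.16047995
C(t) = 183.0 * 0.16047995 = 29.368 ng/mL

29.368


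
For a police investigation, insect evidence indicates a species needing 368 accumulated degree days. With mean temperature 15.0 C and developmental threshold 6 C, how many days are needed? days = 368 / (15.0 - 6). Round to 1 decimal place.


Insect development time:
Effective temperature = avg_temp - T_base = 15.0 - 6 = 9.0 C
Days = ADD / effective_temp = 368 / 9.0 = 40.9 days

40.9


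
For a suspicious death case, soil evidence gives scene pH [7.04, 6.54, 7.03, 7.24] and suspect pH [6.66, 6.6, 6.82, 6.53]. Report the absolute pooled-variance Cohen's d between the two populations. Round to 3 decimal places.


Pooled-variance Cohen's d for soil pH comparison:
Scene mean = 27.85 / 4 = 6.9625
Suspect mean = 26.61 / 4 = 6.6525
Scene sample variance s_s^2 = 0.088692
Suspect sample variance s_c^2 = 0.015292
Pooled variance = ((n_s-1)*s_s^2 + (n_c-1)*s_c^2) / (n_s + n_c - 2) = 0.051992
Pooled SD = sqrt(0.051992) = 0.228018
Mean difference = 0.31
|d| = |0.31| / 0.228018 = 1.360

1.360


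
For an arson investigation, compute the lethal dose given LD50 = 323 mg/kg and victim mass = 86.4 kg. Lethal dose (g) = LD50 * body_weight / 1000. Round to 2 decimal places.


Lethal dose calculation:
Lethal dose = LD50 * body_weight / 1000
= 323 * 86.4 / 1000
= 27907.2 / 1000
= 27.91 g

27.91


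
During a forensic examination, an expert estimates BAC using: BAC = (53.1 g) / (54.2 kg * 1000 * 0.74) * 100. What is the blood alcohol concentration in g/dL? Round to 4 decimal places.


Applying the Widmark formula:
BAC = (dose_g / (body_wt * 1000 * r)) * 100
Denominator = 54.2 * 1000 * 0.74 = 40108
BAC = (53.1 / 40108) * 100
BAC = 0.1324 g/dL

0.1324


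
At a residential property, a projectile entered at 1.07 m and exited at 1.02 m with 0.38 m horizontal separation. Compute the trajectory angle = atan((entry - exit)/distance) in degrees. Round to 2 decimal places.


Bullet trajectory angle:
Height difference = 1.07 - 1.02 = 0.05 m
angle = atan(0.05 / 0.38)
angle = atan(0.131579)
angle = 7.50 degrees

7.50


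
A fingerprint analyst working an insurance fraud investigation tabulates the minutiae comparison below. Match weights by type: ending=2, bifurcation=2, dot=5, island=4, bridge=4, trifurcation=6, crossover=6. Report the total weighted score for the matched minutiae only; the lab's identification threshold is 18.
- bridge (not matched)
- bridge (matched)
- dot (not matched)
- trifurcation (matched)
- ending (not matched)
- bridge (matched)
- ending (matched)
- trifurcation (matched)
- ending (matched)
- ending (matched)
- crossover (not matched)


Weighted minutiae match score:
  bridge: not matched, +0
  bridge: matched, +4 (running total 4)
  dot: not matched, +0
  trifurcation: matched, +6 (running total 10)
  ending: not matched, +0
  bridge: matched, +4 (running total 14)
  ending: matched, +2 (running total 16)
  trifurcation: matched, +6 (running total 22)
  ending: matched, +2 (running total 24)
  ending: matched, +2 (running total 26)
  crossover: not matched, +0
Total score = 26
Threshold = 18; verdict = identification

26


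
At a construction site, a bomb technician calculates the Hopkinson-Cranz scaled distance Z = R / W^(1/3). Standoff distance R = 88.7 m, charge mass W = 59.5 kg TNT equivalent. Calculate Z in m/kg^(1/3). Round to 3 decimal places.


Scaled distance calculation:
W^(1/3) = 59.5^(1/3) = 3.903963
Z = R / W^(1/3) = 88.7 / 3.903963
Z = 22.721 m/kg^(1/3)

22.721


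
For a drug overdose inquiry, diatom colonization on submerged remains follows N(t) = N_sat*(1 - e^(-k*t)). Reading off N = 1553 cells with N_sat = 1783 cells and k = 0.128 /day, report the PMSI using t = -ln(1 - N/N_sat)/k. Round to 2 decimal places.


PMSI from diatom colonization curve:
N / N_sat = 1553 / 1783 = 0.871004
1 - N/N_sat = 0.128996
ln(1 - N/N_sat) = -2.047974
t = -ln(1 - N/N_sat) / k = -(-2.047974) / 0.128 = 16.00 days

16.00


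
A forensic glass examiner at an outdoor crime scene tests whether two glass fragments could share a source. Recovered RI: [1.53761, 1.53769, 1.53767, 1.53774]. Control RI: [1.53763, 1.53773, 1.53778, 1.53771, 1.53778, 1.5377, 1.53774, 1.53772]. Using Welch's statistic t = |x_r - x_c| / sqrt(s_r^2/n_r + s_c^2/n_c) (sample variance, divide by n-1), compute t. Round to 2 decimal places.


Welch's t-criterion for glass RI comparison:
Recovered mean = sum / n_r = 6.15071 / 4 = 1.5376775
Control mean = sum / n_c = 12.30179 / 8 = 1.5377238
Recovered sample variance s_r^2 = 2.89167e-09
Control sample variance s_c^2 = 2.3125e-09
Welch SE (unpooled) = sqrt(s_r^2/n_r + s_c^2/n_c) = sqrt(7.22917e-10 + 2.89062e-10) = sqrt(1.01198e-09) = 3.18116e-05
|mean_r - mean_c| = 4.625e-05
t = 4.625e-05 / 3.18116e-05 = 1.45

1.45


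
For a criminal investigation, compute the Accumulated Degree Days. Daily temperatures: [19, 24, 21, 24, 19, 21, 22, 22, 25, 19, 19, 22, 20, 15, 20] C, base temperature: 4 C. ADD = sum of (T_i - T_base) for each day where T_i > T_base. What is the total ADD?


Computing ADD day by day:
Day 1: max(0, 19 - 4) = 15
Day 2: max(0, 24 - 4) = 20
Day 3: max(0, 21 - 4) = 17
Day 4: max(0, 24 - 4) = 20
Day 5: max(0, 19 - 4) = 15
Day 6: max(0, 21 - 4) = 17
Day 7: max(0, 22 - 4) = 18
Day 8: max(0, 22 - 4) = 18
Day 9: max(0, 25 - 4) = 21
Day 10: max(0, 19 - 4) = 15
Day 11: max(0, 19 - 4) = 15
Day 12: max(0, 22 - 4) = 18
Day 13: max(0, 20 - 4) = 16
Day 14: max(0, 15 - 4) = 11
Day 15: max(0, 20 - 4) = 16
Total ADD = 252

252


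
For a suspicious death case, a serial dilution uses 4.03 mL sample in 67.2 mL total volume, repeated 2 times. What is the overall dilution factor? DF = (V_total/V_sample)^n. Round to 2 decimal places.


Dilution factor calculation:
Single dilution = V_total / V_sample = 67.2 / 4.03 ≈ 16.674938
Number of dilutions = 2
Total DF = (67.2 / 4.03)^2 (full precision, rounded at the end) = 278.05

278.05


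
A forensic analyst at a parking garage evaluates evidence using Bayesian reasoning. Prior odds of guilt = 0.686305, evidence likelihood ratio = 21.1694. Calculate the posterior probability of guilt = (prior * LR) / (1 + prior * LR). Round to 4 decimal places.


Bayesian evidence evaluation:
Posterior odds = prior_odds * LR = 0.686305 * 21.1694 = 14.52867
Posterior probability = posterior_odds / (1 + posterior_odds)
= 14.52867 / (1 + 14.52867)
= 14.52867 / 15.52867
= 0.9356

0.9356
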